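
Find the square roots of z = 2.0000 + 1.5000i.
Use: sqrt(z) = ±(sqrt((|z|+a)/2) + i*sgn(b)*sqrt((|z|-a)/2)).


|z| = sqrt(4+2.25) = 2.5000
sqrt((|z|+a)/2) = sqrt((2.5000+2)/2) = sqrt(2.2500) = 1.5000
sqrt((|z|-a)/2) = sqrt((2.5000-2)/2) = sqrt(0.2500) = 0.5000

±(1.5000 + 0.5000i) i.e. 1.5000 + 0.5000i and -1.5000 - 0.5000i


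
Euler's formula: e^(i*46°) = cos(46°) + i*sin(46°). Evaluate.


cos(46°) = 0.6947
sin(46°) = 0.7193

e^(i*46°) = 0.6947 + 0.7193i


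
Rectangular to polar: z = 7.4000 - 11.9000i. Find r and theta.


r = sqrt(54.76+141.61) = sqrt(196.37) = 14.0132
theta = atan2(-11.9, 7.4) = -58.1246 degrees

r = 14.0132, theta = -58.1246 degrees


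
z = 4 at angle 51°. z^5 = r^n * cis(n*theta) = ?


r^5 = 4^5 = 1024
n*theta = 5*51° = 255° = 255° (mod 360)
a = 1024*cos(255°) = -265.0307
b = 1024*sin(255°) = -989.1080

1024 cis(255°) = -265.0307 - 989.1080i


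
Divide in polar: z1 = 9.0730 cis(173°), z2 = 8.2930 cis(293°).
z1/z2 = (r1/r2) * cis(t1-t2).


r = 9.0730 / 8.2930 = 1.0941
theta = 173° - 293° = -120° = 240° (mod 360)

1.0941 cis(240°)


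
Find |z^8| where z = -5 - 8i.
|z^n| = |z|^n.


|z| = sqrt(25+64) = sqrt(89) = 9.4340
|z^8| = |z|^8 = (sqrt(89))^8 = 89^4 = 62742241

|z^8| = 62742241


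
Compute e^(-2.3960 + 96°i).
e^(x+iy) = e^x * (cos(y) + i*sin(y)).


e^-2.3960 = 0.0911
cos(96°) = -0.1045
sin(96°) = 0.9945
Real = 0.0911*(-0.1045) = -0.0095
Imag = 0.0911*0.9945 = 0.0906

-0.0095 + 0.0906i


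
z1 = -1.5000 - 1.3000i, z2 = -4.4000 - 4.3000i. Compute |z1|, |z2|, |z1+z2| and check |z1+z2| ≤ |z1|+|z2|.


|z1| = sqrt((-1.5)^2 + (-1.3)^2) = sqrt(3.94) = 1.9849
|z2| = sqrt((-4.4)^2 + (-4.3)^2) = sqrt(37.85) = 6.1522
z1+z2 = -5.9000 - 5.6000i
|z1+z2| = sqrt(66.17) = 8.1345
|z1|+|z2| = 1.9849 + 6.1522 = 8.1371

|z1+z2| = 8.1345 ≤ |z1|+|z2| = 8.1371 (verified)


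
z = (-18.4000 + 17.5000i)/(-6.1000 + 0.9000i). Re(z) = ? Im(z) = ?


Multiply by conjugate: (-18.4000 + 17.5000i)(-6.1000 - 0.9000i) / ((-6.1)^2 + 0.9^2)
Numerator real = -18.4*(-6.1) + 17.5*0.9 = 127.99
Numerator imag = 17.5*(-6.1) - (-18.4)*0.9 = -90.19
Denominator = 38.02
Re(z) = 127.99/38.02 = 3.3664
Im(z) = -90.19/38.02 = -2.3722

Re(z) = 3.3664, Im(z) = -2.3722


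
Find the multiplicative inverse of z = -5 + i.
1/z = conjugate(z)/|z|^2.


|z|^2 = 25+1 = 26
1/z = (-5 - 1i)/26

1/z = -0.1923 - 0.0385i


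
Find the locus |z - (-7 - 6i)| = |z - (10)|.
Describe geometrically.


Equal distances means the locus is the perpendicular bisector of z1 and z2.
Midpoint = ((-7+10)/2, (-6+0)/2) = (1.5000, -3.0000)

Perpendicular bisector through (1.5000, -3.0000)


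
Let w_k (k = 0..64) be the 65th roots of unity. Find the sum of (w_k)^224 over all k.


The roots are w_k = w^k with w = e^(2*pi*i/65), and (w^k)^224 = (w^224)^k.
So S = 1 + u + u^2 + ... + u^(64) with u = w^224.
224 = 3*65 + 29, so 224 is not a multiple of 65: u = (w^65)^3 * w^29 = w^29 ≠ 1 (w is a primitive 65th root), while u^65 = (w^65)^224 = 1.
Geometric series: S = (1 - u^65)/(1 - u) = (1 - 1)/(1 - u) = 0

S = 0


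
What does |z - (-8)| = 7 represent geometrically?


|z - z0| = r is a circle with center z0 and radius r.
Center = (-8, 0), radius = 7

Circle with center (-8, 0) and radius 7


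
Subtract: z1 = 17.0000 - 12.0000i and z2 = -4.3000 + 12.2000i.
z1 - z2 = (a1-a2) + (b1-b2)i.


Real: 17 + 4.3 = 21.3
Imag: -12 - 12.2 = -24.2

21.3000 - 24.2000i


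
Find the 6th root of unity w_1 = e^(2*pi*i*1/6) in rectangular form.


Angle = 360*1/6 = 60°
a = cos(60°) = 0.5000
b = sin(60°) = 0.8660

0.5000 + 0.8660i


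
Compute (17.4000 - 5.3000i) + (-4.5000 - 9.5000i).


Real: 17.4 - 4.5 = 12.9
Imag: -5.3 - 9.5 = -14.8

12.9000 - 14.8000i


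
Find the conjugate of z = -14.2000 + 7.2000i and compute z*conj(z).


z_bar = -14.2000 - 7.2000i
z*z_bar = (-14.2)^2 + 7.2^2 = 201.64 + 51.84 = 253.48

z_bar = -14.2000 - 7.2000i, z*z_bar = 253.48


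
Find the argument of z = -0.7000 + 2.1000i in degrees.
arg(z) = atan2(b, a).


Re = -0.7, Im = 2.1
arg = atan2(2.1, -0.7) = 108.4349 degrees

arg(z) = 108.4349 degrees


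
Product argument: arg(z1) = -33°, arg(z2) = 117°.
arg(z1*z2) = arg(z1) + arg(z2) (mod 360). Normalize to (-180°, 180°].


arg(z1*z2) = -33° + 117° = 84°
Normalized to (-180°, 180°]: 84°

84°


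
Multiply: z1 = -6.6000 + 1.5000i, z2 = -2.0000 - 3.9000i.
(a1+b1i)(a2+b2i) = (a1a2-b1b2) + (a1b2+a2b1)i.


Real = -6.6*(-2) - 1.5*(-3.9) = 13.2 - (-5.85) = 19.05
Imag = -6.6*(-3.9) - (2)*1.5 = 25.74 - (3) = 22.74

19.0500 + 22.7400i


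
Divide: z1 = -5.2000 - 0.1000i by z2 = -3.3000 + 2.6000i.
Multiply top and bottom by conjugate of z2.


Conjugate of z2 = -3.3000 - 2.6000i
Numerator: (-5.2000 - 0.1000i)(-3.3000 - 2.6000i) = 16.9000 + 13.8500i
Denominator: (-3.3)^2 + 2.6^2 = 17.65
Result = (16.9000 + 13.8500i)/17.65

0.9575 + 0.7847i


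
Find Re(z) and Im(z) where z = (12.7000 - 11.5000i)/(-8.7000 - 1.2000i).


Multiply by conjugate: (12.7000 - 11.5000i)(-8.7000 + 1.2000i) / ((-8.7)^2 + (-1.2)^2)
Numerator real = 12.7*(-8.7) - (11.5)*(-1.2) = -96.69
Numerator imag = -11.5*(-8.7) - 12.7*(-1.2) = 115.29
Denominator = 77.13
Re(z) = -96.69/77.13 = -1.2536
Im(z) = 115.29/77.13 = 1.4947

Re(z) = -1.2536, Im(z) = 1.4947


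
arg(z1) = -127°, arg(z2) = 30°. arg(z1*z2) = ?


arg(z1*z2) = -127° + 30° = -97°
Normalized to (-180°, 180°]: -97°

-97°


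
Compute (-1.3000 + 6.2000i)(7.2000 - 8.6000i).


Real = -1.3*7.2 - 6.2*(-8.6) = -9.36 - (-53.32) = 43.96
Imag = -1.3*(-8.6) + 7.2*6.2 = 11.18 + 44.64 = 55.82

43.9600 + 55.8200i


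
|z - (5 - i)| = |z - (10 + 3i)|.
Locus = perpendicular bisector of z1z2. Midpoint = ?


Equal distances means the locus is the perpendicular bisector of z1 and z2.
Midpoint = ((5+10)/2, (-1+3)/2) = (7.5000, 1.0000)

Perpendicular bisector through (7.5000, 1.0000)


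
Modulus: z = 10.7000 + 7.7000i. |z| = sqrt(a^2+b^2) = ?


|z| = sqrt(10.7^2 + 7.7^2) = sqrt(114.49 + 59.29) = sqrt(173.78) = 13.1826

|z| = 13.1826


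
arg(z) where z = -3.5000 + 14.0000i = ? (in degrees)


Re = -3.5, Im = 14
arg = atan2(14, -3.5) = 104.0362 degrees

arg(z) = 104.0362 degrees


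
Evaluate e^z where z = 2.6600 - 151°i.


e^2.6600 = 14.2963
cos(-151°) = -0.87462
sin(-151°) = -0.48481
Real = 14.2963*(-0.87462) = -12.5038
Imag = 14.2963*(-0.48481) = -6.9310

-12.5038 - 6.9310i


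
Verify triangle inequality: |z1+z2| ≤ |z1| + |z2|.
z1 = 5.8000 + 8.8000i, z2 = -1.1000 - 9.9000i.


|z1| = sqrt(5.8^2 + 8.8^2) = sqrt(111.08) = 10.5394
|z2| = sqrt((-1.1)^2 + (-9.9)^2) = sqrt(99.22) = 9.9609
z1+z2 = 4.7000 - 1.1000i
|z1+z2| = sqrt(23.3) = 4.8270
|z1|+|z2| = 10.5394 + 9.9609 = 20.5003

|z1+z2| = 4.8270 ≤ |z1|+|z2| = 20.5003 (verified)


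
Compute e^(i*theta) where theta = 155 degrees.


cos(155°) = -0.9063
sin(155°) = 0.4226

e^(i*155°) = -0.9063 + 0.4226i


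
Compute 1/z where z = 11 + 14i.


|z|^2 = 121+196 = 317
1/z = (11 - 14i)/317

1/z = 0.0347 - 0.0442i


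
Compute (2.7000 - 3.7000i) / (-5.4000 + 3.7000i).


Conjugate of z2 = -5.4000 - 3.7000i
Numerator: (2.7000 - 3.7000i)(-5.4000 - 3.7000i) = -28.2700 + 9.9900i
Denominator: (-5.4)^2 + 3.7^2 = 42.85
Result = (-28.2700 + 9.9900i)/42.85

-0.6597 + 0.2331i


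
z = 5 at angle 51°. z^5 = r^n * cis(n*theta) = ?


r^5 = 5^5 = 3125
n*theta = 5*51° = 255° = 255° (mod 360)
a = 3125*cos(255°) = -808.8095
b = 3125*sin(255°) = -3018.5182

3125 cis(255°) = -808.8095 - 3018.5182i


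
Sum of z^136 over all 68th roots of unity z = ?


The roots are w_k = w^k with w = e^(2*pi*i/68), and (w^k)^136 = (w^136)^k.
So S = 1 + u + u^2 + ... + u^(67) with u = w^136.
136 = 2*68 + 0, so 136 is a multiple of 68 and u = (w^68)^2 = 1.
Every one of the 68 terms equals 1: S = 68

S = 68


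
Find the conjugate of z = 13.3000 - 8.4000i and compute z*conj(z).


z_bar = 13.3000 + 8.4000i
z*z_bar = 13.3^2 + (-8.4)^2 = 176.89 + 70.56 = 247.45

z_bar = 13.3000 + 8.4000i, z*z_bar = 247.45


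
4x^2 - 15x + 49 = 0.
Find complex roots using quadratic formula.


disc = (-15)^2 - 4*4*49 = 225 - 784 = -559
sqrt(|disc|) = sqrt(559) = 23.6432
Real part = 15/(2*4) = 1.8750
Imag part = 23.6432/(2*4) = 2.9554

1.8750 ± 2.9554i


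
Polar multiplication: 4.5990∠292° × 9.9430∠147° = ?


r = 4.5990 * 9.9430 = 45.7279
theta = 292° + 147° = 439° = 79° (mod 360)

45.7279 cis(79°)


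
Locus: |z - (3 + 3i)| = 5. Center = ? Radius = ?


|z - z0| = r is a circle with center z0 and radius r.
Center = (3, 3), radius = 5

Circle with center (3, 3) and radius 5


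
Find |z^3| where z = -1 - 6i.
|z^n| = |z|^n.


|z| = sqrt(1+36) = sqrt(37) = 6.0828
|z^3| = |z|^3 = (sqrt(37))^3 = 37*sqrt(37)

|z^3| = 37*sqrt(37) ≈ 225.0622


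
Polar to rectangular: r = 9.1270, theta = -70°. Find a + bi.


a = 9.1270*cos(-70°) = 9.1270*0.34202 = 3.1216
b = 9.1270*sin(-70°) = 9.1270*(-0.9397) = -8.5766

3.1216 - 8.5766i


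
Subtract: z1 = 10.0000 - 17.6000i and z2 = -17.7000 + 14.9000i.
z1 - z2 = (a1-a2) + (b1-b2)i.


Real: 10 + 17.7 = 27.7
Imag: -17.6 - 14.9 = -32.5

27.7000 - 32.5000i


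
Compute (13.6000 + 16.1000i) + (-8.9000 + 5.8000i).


Real: 13.6 - 8.9 = 4.7
Imag: 16.1 + 5.8 = 21.9

4.7000 + 21.9000i


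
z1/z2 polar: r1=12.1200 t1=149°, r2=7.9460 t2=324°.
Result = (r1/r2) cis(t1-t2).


r = 12.1200 / 7.9460 = 1.5253
theta = 149° - 324° = -175° = 185° (mod 360)

1.5253 cis(185°)


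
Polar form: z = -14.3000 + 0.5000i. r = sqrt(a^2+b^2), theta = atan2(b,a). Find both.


r = sqrt(204.49+0.25) = sqrt(204.74) = 14.3087
theta = atan2(0.5, -14.3) = 177.9975 degrees

r = 14.3087, theta = 177.9975 degrees


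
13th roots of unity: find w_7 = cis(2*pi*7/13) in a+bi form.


Angle = 360*7/13 = 193.8462°
a = cos(193.8462°) = -0.9709
b = sin(193.8462°) = -0.2393

-0.9709 - 0.2393i


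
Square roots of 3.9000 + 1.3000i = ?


|z| = sqrt(15.21+1.69) = 4.1110
sqrt((|z|+a)/2) = sqrt((4.1110+3.9)/2) = sqrt(4.0055) = 2.0014
sqrt((|z|-a)/2) = sqrt((4.1110-3.9)/2) = sqrt(0.1055) = 0.3248

±(2.0014 + 0.3248i) i.e. 2.0014 + 0.3248i and -2.0014 - 0.3248i


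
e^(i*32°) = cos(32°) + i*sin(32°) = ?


cos(32°) = 0.8480
sin(32°) = 0.5299

e^(i*32°) = 0.8480 + 0.5299i


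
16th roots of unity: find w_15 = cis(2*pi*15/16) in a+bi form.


Angle = 360*15/16 = 337.5°
a = cos(337.5°) = 0.9239
b = sin(337.5°) = -0.3827

0.9239 - 0.3827i


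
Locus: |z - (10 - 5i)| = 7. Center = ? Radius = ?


|z - z0| = r is a circle with center z0 and radius r.
Center = (10, -5), radius = 7

Circle with center (10, -5) and radius 7


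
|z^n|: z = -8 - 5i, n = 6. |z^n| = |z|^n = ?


|z| = sqrt(64+25) = sqrt(89) = 9.4340
|z^6| = |z|^6 = (sqrt(89))^6 = 89^3 = 704969

|z^6| = 704969


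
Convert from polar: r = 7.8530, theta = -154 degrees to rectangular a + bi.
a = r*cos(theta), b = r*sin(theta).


a = 7.8530*cos(-154°) = 7.8530*(-0.89879) = -7.0582
b = 7.8530*sin(-154°) = 7.8530*(-0.43837) = -3.4425

-7.0582 - 3.4425i


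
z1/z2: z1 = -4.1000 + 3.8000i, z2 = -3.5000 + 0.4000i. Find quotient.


Conjugate of z2 = -3.5000 - 0.4000i
Numerator: (-4.1000 + 3.8000i)(-3.5000 - 0.4000i) = 15.8700 - 11.6600i
Denominator: (-3.5)^2 + 0.4^2 = 12.41
Result = (15.8700 - 11.6600i)/12.41

1.2788 - 0.9396i


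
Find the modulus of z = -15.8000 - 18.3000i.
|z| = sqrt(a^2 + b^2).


|z| = sqrt((-15.8)^2 + (-18.3)^2) = sqrt(249.64 + 334.89) = sqrt(584.53) = 24.1771

|z| = 24.1771


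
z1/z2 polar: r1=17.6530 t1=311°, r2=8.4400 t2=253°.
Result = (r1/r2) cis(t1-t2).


r = 17.6530 / 8.4400 = 2.0916
theta = 311° - 253° = 58° = 58° (mod 360)

2.0916 cis(58°)


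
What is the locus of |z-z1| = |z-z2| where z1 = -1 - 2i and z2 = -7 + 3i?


Equal distances means the locus is the perpendicular bisector of z1 and z2.
Midpoint = ((-1+(-7))/2, (-2+3)/2) = (-4.0000, 0.5000)

Perpendicular bisector through (-4.0000, 0.5000)


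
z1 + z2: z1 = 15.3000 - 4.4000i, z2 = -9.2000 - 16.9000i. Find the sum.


Real: 15.3 - 9.2 = 6.1
Imag: -4.4 - 16.9 = -21.3

6.1000 - 21.3000i


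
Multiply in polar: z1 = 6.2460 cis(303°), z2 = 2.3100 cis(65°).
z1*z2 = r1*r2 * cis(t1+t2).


r = 6.2460 * 2.3100 = 14.4283
theta = 303° + 65° = 368° = 8° (mod 360)

14.4283 cis(8°)


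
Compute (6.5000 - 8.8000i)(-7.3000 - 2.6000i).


Real = 6.5*(-7.3) - (-8.8)*(-2.6) = -47.45 - 22.88 = -70.33
Imag = 6.5*(-2.6) - (7.3)*(-8.8) = -16.9 + 64.24 = 47.34

-70.3300 + 47.3400i


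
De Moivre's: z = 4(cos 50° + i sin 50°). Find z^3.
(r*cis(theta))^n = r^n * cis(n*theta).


r^3 = 4^3 = 64
n*theta = 3*50° = 150° = 150° (mod 360)
a = 64*cos(150°) = -55.4256
b = 64*sin(150°) = 32.0000

64 cis(150°) = -55.4256 + 32.0000i


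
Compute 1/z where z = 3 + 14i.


|z|^2 = 9+196 = 205
1/z = (3 - 14i)/205

1/z = 0.0146 - 0.0683i


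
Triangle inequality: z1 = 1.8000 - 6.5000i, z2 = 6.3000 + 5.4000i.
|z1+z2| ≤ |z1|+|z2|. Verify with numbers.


|z1| = sqrt(1.8^2 + (-6.5)^2) = sqrt(45.49) = 6.7446
|z2| = sqrt(6.3^2 + 5.4^2) = sqrt(68.85) = 8.2976
z1+z2 = 8.1000 - 1.1000i
|z1+z2| = sqrt(66.82) = 8.1744
|z1|+|z2| = 6.7446 + 8.2976 = 15.0422

|z1+z2| = 8.1744 ≤ |z1|+|z2| = 15.0422 (verified)


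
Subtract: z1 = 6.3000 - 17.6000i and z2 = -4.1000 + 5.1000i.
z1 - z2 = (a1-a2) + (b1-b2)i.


Real: 6.3 + 4.1 = 10.4
Imag: -17.6 - 5.1 = -22.7

10.4000 - 22.7000i


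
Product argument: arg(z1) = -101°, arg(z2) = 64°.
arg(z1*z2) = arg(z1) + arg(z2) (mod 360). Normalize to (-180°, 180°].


arg(z1*z2) = -101° + 64° = -37°
Normalized to (-180°, 180°]: -37°

-37°


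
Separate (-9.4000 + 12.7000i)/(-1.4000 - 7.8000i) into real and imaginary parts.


Multiply by conjugate: (-9.4000 + 12.7000i)(-1.4000 + 7.8000i) / ((-1.4)^2 + (-7.8)^2)
Numerator real = -9.4*(-1.4) + 12.7*(-7.8) = -85.9
Numerator imag = 12.7*(-1.4) - (-9.4)*(-7.8) = -91.1
Denominator = 62.8
Re(z) = -85.9/62.8 = -1.3678
Im(z) = -91.1/62.8 = -1.4506

Re(z) = -1.3678, Im(z) = -1.4506


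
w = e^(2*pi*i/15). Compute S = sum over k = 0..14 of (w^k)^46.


The roots are w_k = w^k with w = e^(2*pi*i/15), and (w^k)^46 = (w^46)^k.
So S = 1 + u + u^2 + ... + u^(14) with u = w^46.
46 = 3*15 + 1, so 46 is not a multiple of 15: u = (w^15)^3 * w^1 = w^1 ≠ 1 (w is a primitive 15th root), while u^15 = (w^15)^46 = 1.
Geometric series: S = (1 - u^15)/(1 - u) = (1 - 1)/(1 - u) = 0

S = 0


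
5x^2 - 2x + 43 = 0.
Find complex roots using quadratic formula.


disc = (-2)^2 - 4*5*43 = 4 - 860 = -856
sqrt(|disc|) = sqrt(856) = 29.2575
Real part = 2/(2*5) = 0.2000
Imag part = 29.2575/(2*5) = 2.9257

0.2000 ± 2.9257i


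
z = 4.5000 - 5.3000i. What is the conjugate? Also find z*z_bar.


z_bar = 4.5000 + 5.3000i
z*z_bar = 4.5^2 + (-5.3)^2 = 20.25 + 28.09 = 48.34

z_bar = 4.5000 + 5.3000i, z*z_bar = 48.34


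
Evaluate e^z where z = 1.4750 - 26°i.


e^1.4750 = 4.3710
cos(-26°) = 0.8988
sin(-26°) = -0.43837
Real = 4.3710*0.8988 = 3.9287
Imag = 4.3710*(-0.43837) = -1.9161

3.9287 - 1.9161i


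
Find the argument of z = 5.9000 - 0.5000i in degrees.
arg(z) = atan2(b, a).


Re = 5.9, Im = -0.5
arg = atan2(-0.5, 5.9) = -4.8440 degrees

arg(z) = -4.8440 degrees


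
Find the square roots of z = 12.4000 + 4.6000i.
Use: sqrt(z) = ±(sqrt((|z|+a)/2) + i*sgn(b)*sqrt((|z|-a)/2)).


|z| = sqrt(153.76+21.16) = 13.2257
sqrt((|z|+a)/2) = sqrt((13.2257+12.4)/2) = sqrt(12.8129) = 3.5795
sqrt((|z|-a)/2) = sqrt((13.2257-12.4)/2) = sqrt(0.4129) = 0.6425

±(3.5795 + 0.6425i) i.e. 3.5795 + 0.6425i and -3.5795 - 0.6425i


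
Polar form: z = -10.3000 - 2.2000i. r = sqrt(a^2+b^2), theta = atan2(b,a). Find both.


r = sqrt(106.09+4.84) = sqrt(110.93) = 10.5323
theta = atan2(-2.2, -10.3) = -167.9432 degrees

r = 10.5323, theta = -167.9432 degrees


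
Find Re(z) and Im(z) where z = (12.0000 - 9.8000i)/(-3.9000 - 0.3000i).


Multiply by conjugate: (12.0000 - 9.8000i)(-3.9000 + 0.3000i) / ((-3.9)^2 + (-0.3)^2)
Numerator real = 12*(-3.9) - (9.8)*(-0.3) = -43.86
Numerator imag = -9.8*(-3.9) - 12*(-0.3) = 41.82
Denominator = 15.3
Re(z) = -43.86/15.3 = -2.8667
Im(z) = 41.82/15.3 = 2.7333

Re(z) = -2.8667, Im(z) = 2.7333


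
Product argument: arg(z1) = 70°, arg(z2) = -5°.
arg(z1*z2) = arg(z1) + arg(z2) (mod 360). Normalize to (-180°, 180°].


arg(z1*z2) = 70° - 5° = 65°
Normalized to (-180°, 180°]: 65°

65°


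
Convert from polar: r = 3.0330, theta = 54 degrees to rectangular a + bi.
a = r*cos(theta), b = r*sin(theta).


a = 3.0330*cos(54°) = 3.0330*0.5878 = 1.7828
b = 3.0330*sin(54°) = 3.0330*0.809 = 2.4537

1.7828 + 2.4537i


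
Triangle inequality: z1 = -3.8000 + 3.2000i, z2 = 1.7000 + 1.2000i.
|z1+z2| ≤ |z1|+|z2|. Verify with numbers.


|z1| = sqrt((-3.8)^2 + 3.2^2) = sqrt(24.68) = 4.9679
|z2| = sqrt(1.7^2 + 1.2^2) = sqrt(4.33) = 2.0809
z1+z2 = -2.1000 + 4.4000i
|z1+z2| = sqrt(23.77) = 4.8754
|z1|+|z2| = 4.9679 + 2.0809 = 7.0488

|z1+z2| = 4.8754 ≤ |z1|+|z2| = 7.0488 (verified)


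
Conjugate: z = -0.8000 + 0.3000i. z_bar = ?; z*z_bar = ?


z_bar = -0.8000 - 0.3000i
z*z_bar = (-0.8)^2 + 0.3^2 = 0.64 + 0.09 = 0.73

z_bar = -0.8000 - 0.3000i, z*z_bar = 0.73


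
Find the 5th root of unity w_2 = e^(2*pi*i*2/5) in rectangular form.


Angle = 360*2/5 = 144°
a = cos(144°) = -0.8090
b = sin(144°) = 0.5878

-0.8090 + 0.5878i


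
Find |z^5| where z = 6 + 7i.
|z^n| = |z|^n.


|z| = sqrt(36+49) = sqrt(85) = 9.2195
|z^5| = |z|^5 = (sqrt(85))^5 = 85^2 * sqrt(85) = 7225*sqrt(85)

|z^5| = 7225*sqrt(85) ≈ 66611.2087


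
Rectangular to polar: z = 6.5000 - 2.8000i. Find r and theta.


r = sqrt(42.25+7.84) = sqrt(50.09) = 7.0774
theta = atan2(-2.8, 6.5) = -23.3049 degrees

r = 7.0774, theta = -23.3049 degrees


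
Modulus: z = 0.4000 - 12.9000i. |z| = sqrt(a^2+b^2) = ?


|z| = sqrt(0.4^2 + (-12.9)^2) = sqrt(0.16 + 166.41) = sqrt(166.57) = 12.9062

|z| = 12.9062


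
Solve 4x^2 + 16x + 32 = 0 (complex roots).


disc = 16^2 - 4*4*32 = 256 - 512 = -256
sqrt(|disc|) = sqrt(256) = 16.0000
Real part = -16/(2*4) = -2.0000
Imag part = 16.0000/(2*4) = 2.0000

-2.0000 ± 2.0000i


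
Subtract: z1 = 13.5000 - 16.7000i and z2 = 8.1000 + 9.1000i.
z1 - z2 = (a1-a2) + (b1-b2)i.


Real: 13.5 - 8.1 = 5.4
Imag: -16.7 - 9.1 = -25.8

5.4000 - 25.8000i


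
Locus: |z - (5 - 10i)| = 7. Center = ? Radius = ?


|z - z0| = r is a circle with center z0 and radius r.
Center = (5, -10), radius = 7

Circle with center (5, -10) and radius 7


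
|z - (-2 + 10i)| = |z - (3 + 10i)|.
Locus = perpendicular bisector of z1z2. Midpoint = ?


Equal distances means the locus is the perpendicular bisector of z1 and z2.
Midpoint = ((-2+3)/2, (10+10)/2) = (0.5000, 10.0000)

Perpendicular bisector through (0.5000, 10.0000)


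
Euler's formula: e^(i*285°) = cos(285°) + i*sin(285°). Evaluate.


cos(285°) = 0.2588
sin(285°) = -0.9659

e^(i*285°) = 0.2588 - 0.9659i


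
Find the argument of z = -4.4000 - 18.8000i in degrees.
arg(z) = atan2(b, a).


Re = -4.4, Im = -18.8
arg = atan2(-18.8, -4.4) = -103.1726 degrees

arg(z) = -103.1726 degrees


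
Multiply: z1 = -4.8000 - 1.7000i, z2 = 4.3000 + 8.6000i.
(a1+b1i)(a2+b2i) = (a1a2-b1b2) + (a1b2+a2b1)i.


Real = -4.8*4.3 - (-1.7)*8.6 = -20.64 - (-14.62) = -6.02
Imag = -4.8*8.6 + 4.3*(-1.7) = -41.28 - (7.31) = -48.59

-6.0200 - 48.5900i


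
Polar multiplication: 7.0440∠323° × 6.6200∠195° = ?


r = 7.0440 * 6.6200 = 46.6313
theta = 323° + 195° = 518° = 158° (mod 360)

46.6313 cis(158°)


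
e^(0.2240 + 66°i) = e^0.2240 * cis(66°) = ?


e^0.2240 = 1.2511
cos(66°) = 0.40674
sin(66°) = 0.9135
Real = 1.2511*0.40674 = 0.5089
Imag = 1.2511*0.9135 = 1.1429

0.5089 + 1.1429i


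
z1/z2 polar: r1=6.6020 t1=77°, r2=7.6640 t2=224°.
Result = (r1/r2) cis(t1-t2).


r = 6.6020 / 7.6640 = 0.8614
theta = 77° - 224° = -147° = 213° (mod 360)

0.8614 cis(213°)


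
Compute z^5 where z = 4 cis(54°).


r^5 = 4^5 = 1024
n*theta = 5*54° = 270° = 270° (mod 360)
a = 1024*cos(270°) = 0
b = 1024*sin(270°) = -1024.0000

1024 cis(270°) = 0 - 1024.0000i


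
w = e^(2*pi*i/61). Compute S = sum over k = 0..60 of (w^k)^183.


The roots are w_k = w^k with w = e^(2*pi*i/61), and (w^k)^183 = (w^183)^k.
So S = 1 + u + u^2 + ... + u^(60) with u = w^183.
183 = 3*61 + 0, so 183 is a multiple of 61 and u = (w^61)^3 = 1.
Every one of the 61 terms equals 1: S = 61

S = 61


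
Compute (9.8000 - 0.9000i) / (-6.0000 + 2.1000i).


Conjugate of z2 = -6.0000 - 2.1000i
Numerator: (9.8000 - 0.9000i)(-6.0000 - 2.1000i) = -60.6900 - 15.1800i
Denominator: (-6)^2 + 2.1^2 = 40.41
Result = (-60.6900 - 15.1800i)/40.41

-1.5019 - 0.3756i


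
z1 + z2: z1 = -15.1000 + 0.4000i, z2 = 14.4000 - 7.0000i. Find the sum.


Real: -15.1 + 14.4 = -0.7
Imag: 0.4 - 7 = -6.6

-0.7000 - 6.6000i


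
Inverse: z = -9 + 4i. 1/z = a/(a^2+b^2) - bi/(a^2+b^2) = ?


|z|^2 = 81+16 = 97
1/z = (-9 - 4i)/97

1/z = -0.0928 - 0.0412i


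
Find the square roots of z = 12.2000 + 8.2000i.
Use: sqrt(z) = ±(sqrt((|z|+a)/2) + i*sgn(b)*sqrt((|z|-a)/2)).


|z| = sqrt(148.84+67.24) = 14.6997
sqrt((|z|+a)/2) = sqrt((14.6997+12.2)/2) = sqrt(13.4498) = 3.6674
sqrt((|z|-a)/2) = sqrt((14.6997-12.2)/2) = sqrt(1.2498) = 1.1180

±(3.6674 + 1.1180i) i.e. 3.6674 + 1.1180i and -3.6674 - 1.1180i


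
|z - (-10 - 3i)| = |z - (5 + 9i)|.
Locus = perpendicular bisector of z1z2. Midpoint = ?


Equal distances means the locus is the perpendicular bisector of z1 and z2.
Midpoint = ((-10+5)/2, (-3+9)/2) = (-2.5000, 3.0000)

Perpendicular bisector through (-2.5000, 3.0000)


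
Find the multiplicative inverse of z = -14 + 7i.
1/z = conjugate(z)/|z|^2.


|z|^2 = 196+49 = 245
1/z = (-14 - 7i)/245

1/z = -0.0571 - 0.0286i


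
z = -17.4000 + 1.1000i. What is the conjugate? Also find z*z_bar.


z_bar = -17.4000 - 1.1000i
z*z_bar = (-17.4)^2 + 1.1^2 = 302.76 + 1.21 = 303.97

z_bar = -17.4000 - 1.1000i, z*z_bar = 303.97


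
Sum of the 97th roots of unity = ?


The sum of all 97th roots of unity is 0.
Geometric series: (1 - w^97)/(1 - w) = (1-1)/(1-w) = 0 since w^97 = 1, w ≠ 1.
Alternatively: coefficient of z^96 in z^97 - 1 is 0.

0


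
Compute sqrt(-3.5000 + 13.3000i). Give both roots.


|z| = sqrt(12.25+176.89) = 13.7528
sqrt((|z|+a)/2) = sqrt((13.7528+(-3.5))/2) = sqrt(5.1264) = 2.2642
sqrt((|z|-a)/2) = sqrt((13.7528-(-3.5))/2) = sqrt(8.6264) = 2.9371

±(2.2642 + 2.9371i) i.e. 2.2642 + 2.9371i and -2.2642 - 2.9371i


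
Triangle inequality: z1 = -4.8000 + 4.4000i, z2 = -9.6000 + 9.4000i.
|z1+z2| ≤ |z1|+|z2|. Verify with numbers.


|z1| = sqrt((-4.8)^2 + 4.4^2) = sqrt(42.4) = 6.5115
|z2| = sqrt((-9.6)^2 + 9.4^2) = sqrt(180.52) = 13.4358
z1+z2 = -14.4000 + 13.8000i
|z1+z2| = sqrt(397.8) = 19.9449
|z1|+|z2| = 6.5115 + 13.4358 = 19.9473

|z1+z2| = 19.9449 ≤ |z1|+|z2| = 19.9473 (verified)


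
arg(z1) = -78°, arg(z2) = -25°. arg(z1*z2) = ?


arg(z1*z2) = -78° - 25° = -103°
Normalized to (-180°, 180°]: -103°

-103°


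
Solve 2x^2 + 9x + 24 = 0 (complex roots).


disc = 9^2 - 4*2*24 = 81 - 192 = -111
sqrt(|disc|) = sqrt(111) = 10.5357
Real part = -9/(2*2) = -2.2500
Imag part = 10.5357/(2*2) = 2.6339

-2.2500 ± 2.6339i


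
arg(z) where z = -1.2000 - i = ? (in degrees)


Re = -1.2, Im = -1
arg = atan2(-1, -1.2) = -140.1944 degrees

arg(z) = -140.1944 degrees


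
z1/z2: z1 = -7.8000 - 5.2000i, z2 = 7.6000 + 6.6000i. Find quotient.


Conjugate of z2 = 7.6000 - 6.6000i
Numerator: (-7.8000 - 5.2000i)(7.6000 - 6.6000i) = -93.6000 + 11.9600i
Denominator: 7.6^2 + 6.6^2 = 101.32
Result = (-93.6000 + 11.9600i)/101.32

-0.9238 + 0.1180i


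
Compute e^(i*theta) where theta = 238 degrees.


cos(238°) = -0.5299
sin(238°) = -0.8480

e^(i*238°) = -0.5299 - 0.8480i


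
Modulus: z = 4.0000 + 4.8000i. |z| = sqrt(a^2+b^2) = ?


|z| = sqrt(4^2 + 4.8^2) = sqrt(16 + 23.04) = sqrt(39.04) = 6.2482

|z| = 6.2482


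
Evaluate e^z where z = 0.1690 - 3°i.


e^0.1690 = 1.1841
cos(-3°) = 0.99863
sin(-3°) = -0.05234
Real = 1.1841*0.99863 = 1.1825
Imag = 1.1841*(-0.05234) = -0.0620

1.1825 - 0.0620i


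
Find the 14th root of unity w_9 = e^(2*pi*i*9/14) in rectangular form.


Angle = 360*9/14 = 231.4286°
a = cos(231.4286°) = -0.6235
b = sin(231.4286°) = -0.7818

-0.6235 - 0.7818i


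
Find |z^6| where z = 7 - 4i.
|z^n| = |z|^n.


|z| = sqrt(49+16) = sqrt(65) = 8.0623
|z^6| = |z|^6 = (sqrt(65))^6 = 65^3 = 274625

|z^6| = 274625


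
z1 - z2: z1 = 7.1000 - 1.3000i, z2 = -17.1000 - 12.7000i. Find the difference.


Real: 7.1 + 17.1 = 24.2
Imag: -1.3 + 12.7 = 11.4

24.2000 + 11.4000i


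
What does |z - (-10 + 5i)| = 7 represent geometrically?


|z - z0| = r is a circle with center z0 and radius r.
Center = (-10, 5), radius = 7

Circle with center (-10, 5) and radius 7


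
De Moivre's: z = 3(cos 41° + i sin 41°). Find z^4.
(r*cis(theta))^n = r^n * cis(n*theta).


r^4 = 3^4 = 81
n*theta = 4*41° = 164° = 164° (mod 360)
a = 81*cos(164°) = -77.8622
b = 81*sin(164°) = 22.3266

81 cis(164°) = -77.8622 + 22.3266i


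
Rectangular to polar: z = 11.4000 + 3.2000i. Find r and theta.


r = sqrt(129.96+10.24) = sqrt(140.2) = 11.8406
theta = atan2(3.2, 11.4) = 15.6795 degrees

r = 11.8406, theta = 15.6795 degrees


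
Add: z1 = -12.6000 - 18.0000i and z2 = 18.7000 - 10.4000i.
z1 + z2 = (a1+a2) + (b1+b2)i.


Real: -12.6 + 18.7 = 6.1
Imag: -18 - 10.4 = -28.4

6.1000 - 28.4000i


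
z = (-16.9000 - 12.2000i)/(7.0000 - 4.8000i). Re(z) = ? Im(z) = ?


Multiply by conjugate: (-16.9000 - 12.2000i)(7.0000 + 4.8000i) / (7^2 + (-4.8)^2)
Numerator real = -16.9*7 - (12.2)*(-4.8) = -59.74
Numerator imag = -12.2*7 - (-16.9)*(-4.8) = -166.52
Denominator = 72.04
Re(z) = -59.74/72.04 = -0.8293
Im(z) = -166.52/72.04 = -2.3115

Re(z) = -0.8293, Im(z) = -2.3115


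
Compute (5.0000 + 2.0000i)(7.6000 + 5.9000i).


Real = 5*7.6 - 2*5.9 = 38 - 11.8 = 26.2
Imag = 5*5.9 + 7.6*2 = 29.5 + 15.2 = 44.7

26.2000 + 44.7000i


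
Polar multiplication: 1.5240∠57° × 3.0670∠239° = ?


r = 1.5240 * 3.0670 = 4.6741
theta = 57° + 239° = 296° = 296° (mod 360)

4.6741 cis(296°)


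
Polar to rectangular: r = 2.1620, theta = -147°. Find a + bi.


a = 2.1620*cos(-147°) = 2.1620*(-0.83867) = -1.8132
b = 2.1620*sin(-147°) = 2.1620*(-0.54464) = -1.1775

-1.8132 - 1.1775i


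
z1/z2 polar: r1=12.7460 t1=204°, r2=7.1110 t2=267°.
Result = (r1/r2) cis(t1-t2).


r = 12.7460 / 7.1110 = 1.7924
theta = 204° - 267° = -63° = 297° (mod 360)

1.7924 cis(297°)


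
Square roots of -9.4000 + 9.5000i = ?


|z| = sqrt(88.36+90.25) = 13.3645
sqrt((|z|+a)/2) = sqrt((13.3645+(-9.4))/2) = sqrt(1.9823) = 1.4079
sqrt((|z|-a)/2) = sqrt((13.3645-(-9.4))/2) = sqrt(11.3823) = 3.3738

±(1.4079 + 3.3738i) i.e. 1.4079 + 3.3738i and -1.4079 - 3.3738i


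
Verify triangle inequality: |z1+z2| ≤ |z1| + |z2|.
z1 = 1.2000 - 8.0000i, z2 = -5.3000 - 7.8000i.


|z1| = sqrt(1.2^2 + (-8)^2) = sqrt(65.44) = 8.0895
|z2| = sqrt((-5.3)^2 + (-7.8)^2) = sqrt(88.93) = 9.4303
z1+z2 = -4.1000 - 15.8000i
|z1+z2| = sqrt(266.45) = 16.3233
|z1|+|z2| = 8.0895 + 9.4303 = 17.5198

|z1+z2| = 16.3233 ≤ |z1|+|z2| = 17.5198 (verified)


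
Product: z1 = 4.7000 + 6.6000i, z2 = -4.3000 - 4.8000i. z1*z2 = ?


Real = 4.7*(-4.3) - 6.6*(-4.8) = -20.21 - (-31.68) = 11.47
Imag = 4.7*(-4.8) - (4.3)*6.6 = -22.56 - (28.38) = -50.94

11.4700 - 50.9400i


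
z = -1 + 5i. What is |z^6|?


|z| = sqrt(1+25) = sqrt(26) = 5.0990
|z^6| = |z|^6 = (sqrt(26))^6 = 26^3 = 17576

|z^6| = 17576


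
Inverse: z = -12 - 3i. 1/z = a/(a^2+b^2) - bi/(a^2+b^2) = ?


|z|^2 = 144+9 = 153
1/z = (-12 + 3i)/153

1/z = -0.0784 + 0.0196i


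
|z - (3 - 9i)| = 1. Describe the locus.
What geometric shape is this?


|z - z0| = r is a circle with center z0 and radius r.
Center = (3, -9), radius = 1

Circle with center (3, -9) and radius 1


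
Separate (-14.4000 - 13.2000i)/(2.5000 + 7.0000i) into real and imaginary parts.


Multiply by conjugate: (-14.4000 - 13.2000i)(2.5000 - 7.0000i) / (2.5^2 + 7^2)
Numerator real = -14.4*2.5 - (13.2)*7 = -128.4
Numerator imag = -13.2*2.5 - (-14.4)*7 = 67.8
Denominator = 55.25
Re(z) = -128.4/55.25 = -2.3240
Im(z) = 67.8/55.25 = 1.2271

Re(z) = -2.3240, Im(z) = 1.2271


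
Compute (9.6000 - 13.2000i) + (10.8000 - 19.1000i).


Real: 9.6 + 10.8 = 20.4
Imag: -13.2 - 19.1 = -32.3

20.4000 - 32.3000i


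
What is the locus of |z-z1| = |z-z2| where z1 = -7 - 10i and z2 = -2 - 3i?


Equal distances means the locus is the perpendicular bisector of z1 and z2.
Midpoint = ((-7+(-2))/2, (-10+(-3))/2) = (-4.5000, -6.5000)

Perpendicular bisector through (-4.5000, -6.5000)


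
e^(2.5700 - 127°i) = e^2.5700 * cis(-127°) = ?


e^2.5700 = 13.0658
cos(-127°) = -0.601815
sin(-127°) = -0.798636
Real = 13.0658*(-0.601815) = -7.8632
Imag = 13.0658*(-0.798636) = -10.4348

-7.8632 - 10.4348i


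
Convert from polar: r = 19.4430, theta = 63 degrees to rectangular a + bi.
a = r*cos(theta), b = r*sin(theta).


a = 19.4430*cos(63°) = 19.4430*0.45399 = 8.8269
b = 19.4430*sin(63°) = 19.4430*0.891007 = 17.3238

8.8269 + 17.3238i


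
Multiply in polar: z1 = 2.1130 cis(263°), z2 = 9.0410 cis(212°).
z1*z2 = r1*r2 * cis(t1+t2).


r = 2.1130 * 9.0410 = 19.1036
theta = 263° + 212° = 475° = 115° (mod 360)

19.1036 cis(115°)


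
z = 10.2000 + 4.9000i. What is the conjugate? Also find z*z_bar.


z_bar = 10.2000 - 4.9000i
z*z_bar = 10.2^2 + 4.9^2 = 104.04 + 24.01 = 128.05

z_bar = 10.2000 - 4.9000i, z*z_bar = 128.05


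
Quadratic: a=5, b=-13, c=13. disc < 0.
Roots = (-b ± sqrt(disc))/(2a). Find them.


disc = (-13)^2 - 4*5*13 = 169 - 260 = -91
sqrt(|disc|) = sqrt(91) = 9.5394
Real part = 13/(2*5) = 1.3000
Imag part = 9.5394/(2*5) = 0.9539

1.3000 ± 0.9539i


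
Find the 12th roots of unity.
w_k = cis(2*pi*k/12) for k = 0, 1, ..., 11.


The 12th roots of unity are cis(360k/12°) for k=0..11
Angle step = 360/12 = 30°
Primitive root: cis(30°)
Primitive root = 0.8660 + 0.5000i

12 roots at angles: 0°, 30°, 60°, 90°, 120°, 150°, 180°, 210°, 240°, 270°, 300°, 330°


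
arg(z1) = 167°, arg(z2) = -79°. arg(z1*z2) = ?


arg(z1*z2) = 167° - 79° = 88°
Normalized to (-180°, 180°]: 88°

88°


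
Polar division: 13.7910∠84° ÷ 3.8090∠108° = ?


r = 13.7910 / 3.8090 = 3.6206
theta = 84° - 108° = -24° = 336° (mod 360)

3.6206 cis(336°)


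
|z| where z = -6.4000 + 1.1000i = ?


|z| = sqrt((-6.4)^2 + 1.1^2) = sqrt(40.96 + 1.21) = sqrt(42.17) = 6.4938

|z| = 6.4938


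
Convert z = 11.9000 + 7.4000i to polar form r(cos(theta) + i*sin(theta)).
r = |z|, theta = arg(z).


r = sqrt(141.61+54.76) = sqrt(196.37) = 14.0132
theta = atan2(7.4, 11.9) = 31.8754 degrees

r = 14.0132, theta = 31.8754 degrees


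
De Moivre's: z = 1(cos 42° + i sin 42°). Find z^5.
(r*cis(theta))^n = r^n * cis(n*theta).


r^5 = 1^5 = 1
n*theta = 5*42° = 210° = 210° (mod 360)
a = 1*cos(210°) = -0.8660
b = 1*sin(210°) = -0.5000

1 cis(210°) = -0.8660 - 0.5000i


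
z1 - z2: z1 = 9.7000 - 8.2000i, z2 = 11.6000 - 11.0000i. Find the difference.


Real: 9.7 - 11.6 = -1.9
Imag: -8.2 + 11 = 2.8

-1.9000 + 2.8000i


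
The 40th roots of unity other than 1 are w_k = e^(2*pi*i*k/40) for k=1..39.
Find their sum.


With w = e^(2*pi*i/40), all 40 of the 40th roots of unity w^0 = 1, w, ..., w^(39) sum to 0: 1 + w + ... + w^(39) = (1 - w^40)/(1 - w) = 0 since w^40 = 1, w ≠ 1.
Removing the root 1: w + w^2 + ... + w^(39) = 0 - 1 = -1

Sum = -1


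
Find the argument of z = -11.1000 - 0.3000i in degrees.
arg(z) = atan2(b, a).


Re = -11.1, Im = -0.3
arg = atan2(-0.3, -11.1) = -178.4518 degrees

arg(z) = -178.4518 degrees


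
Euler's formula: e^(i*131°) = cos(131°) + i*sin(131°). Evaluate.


cos(131°) = -0.6561
sin(131°) = 0.7547

e^(i*131°) = -0.6561 + 0.7547i


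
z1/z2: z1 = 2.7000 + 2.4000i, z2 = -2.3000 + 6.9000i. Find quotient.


Conjugate of z2 = -2.3000 - 6.9000i
Numerator: (2.7000 + 2.4000i)(-2.3000 - 6.9000i) = 10.3500 - 24.1500i
Denominator: (-2.3)^2 + 6.9^2 = 52.9
Result = (10.3500 - 24.1500i)/52.9

0.1957 - 0.4565i


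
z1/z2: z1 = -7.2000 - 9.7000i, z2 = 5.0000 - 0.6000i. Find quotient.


Conjugate of z2 = 5.0000 + 0.6000i
Numerator: (-7.2000 - 9.7000i)(5.0000 + 0.6000i) = -30.1800 - 52.8200i
Denominator: 5^2 + (-0.6)^2 = 25.36
Result = (-30.1800 - 52.8200i)/25.36

-1.1901 - 2.0828i


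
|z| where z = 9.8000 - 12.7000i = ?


|z| = sqrt(9.8^2 + (-12.7)^2) = sqrt(96.04 + 161.29) = sqrt(257.33) = 16.0415

|z| = 16.0415


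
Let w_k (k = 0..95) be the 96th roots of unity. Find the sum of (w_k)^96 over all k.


The roots are w_k = w^k with w = e^(2*pi*i/96), and (w^k)^96 = (w^96)^k.
So S = 1 + u + u^2 + ... + u^(95) with u = w^96.
96 = 1*96 + 0, so 96 is a multiple of 96 and u = (w^96)^1 = 1.
Every one of the 96 terms equals 1: S = 96

S = 96


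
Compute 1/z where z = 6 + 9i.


|z|^2 = 36+81 = 117
1/z = (6 - 9i)/117

1/z = 0.0513 - 0.0769i


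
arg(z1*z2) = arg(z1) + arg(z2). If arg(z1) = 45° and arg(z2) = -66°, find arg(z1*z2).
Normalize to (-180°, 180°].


arg(z1*z2) = 45° - 66° = -21°
Normalized to (-180°, 180°]: -21°

-21°


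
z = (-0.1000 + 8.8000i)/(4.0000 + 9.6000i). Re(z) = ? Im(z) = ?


Multiply by conjugate: (-0.1000 + 8.8000i)(4.0000 - 9.6000i) / (4^2 + 9.6^2)
Numerator real = -0.1*4 + 8.8*9.6 = 84.08
Numerator imag = 8.8*4 - (-0.1)*9.6 = 36.16
Denominator = 108.16
Re(z) = 84.08/108.16 = 0.7774
Im(z) = 36.16/108.16 = 0.3343

Re(z) = 0.7774, Im(z) = 0.3343


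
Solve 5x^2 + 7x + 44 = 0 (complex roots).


disc = 7^2 - 4*5*44 = 49 - 880 = -831
sqrt(|disc|) = sqrt(831) = 28.8271
Real part = -7/(2*5) = -0.7000
Imag part = 28.8271/(2*5) = 2.8827

-0.7000 ± 2.8827i


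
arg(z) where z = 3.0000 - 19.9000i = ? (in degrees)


Re = 3, Im = -19.9
arg = atan2(-19.9, 3) = -81.4270 degrees

arg(z) = -81.4270 degrees


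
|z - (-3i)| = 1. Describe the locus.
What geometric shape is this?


|z - z0| = r is a circle with center z0 and radius r.
Center = (0, -3), radius = 1

Circle with center (0, -3) and radius 1


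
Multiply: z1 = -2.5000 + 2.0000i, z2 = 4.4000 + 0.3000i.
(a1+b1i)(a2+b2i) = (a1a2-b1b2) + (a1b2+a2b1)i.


Real = -2.5*4.4 - 2*0.3 = -11 - 0.6 = -11.6
Imag = -2.5*0.3 + 4.4*2 = -0.75 + 8.8 = 8.05

-11.6000 + 8.0500i


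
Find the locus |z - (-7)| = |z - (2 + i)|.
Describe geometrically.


Equal distances means the locus is the perpendicular bisector of z1 and z2.
Midpoint = ((-7+2)/2, (0+1)/2) = (-2.5000, 0.5000)

Perpendicular bisector through (-2.5000, 0.5000)


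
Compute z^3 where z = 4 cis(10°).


r^3 = 4^3 = 64
n*theta = 3*10° = 30° = 30° (mod 360)
a = 64*cos(30°) = 55.4256
b = 64*sin(30°) = 32.0000

64 cis(30°) = 55.4256 + 32.0000i


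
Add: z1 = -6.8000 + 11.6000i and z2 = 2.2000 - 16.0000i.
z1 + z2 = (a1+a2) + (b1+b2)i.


Real: -6.8 + 2.2 = -4.6
Imag: 11.6 - 16 = -4.4

-4.6000 - 4.4000i


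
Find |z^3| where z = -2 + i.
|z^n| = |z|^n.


|z| = sqrt(4+1) = sqrt(5) = 2.2361
|z^3| = |z|^3 = (sqrt(5))^3 = 5*sqrt(5)

|z^3| = 5*sqrt(5) ≈ 11.1803


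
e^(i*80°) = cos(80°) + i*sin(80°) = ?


cos(80°) = 0.1736
sin(80°) = 0.9848

e^(i*80°) = 0.1736 + 0.9848i


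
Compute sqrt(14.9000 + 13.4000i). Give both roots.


|z| = sqrt(222.01+179.56) = 20.0392
sqrt((|z|+a)/2) = sqrt((20.0392+14.9)/2) = sqrt(17.4696) = 4.1797
sqrt((|z|-a)/2) = sqrt((20.0392-14.9)/2) = sqrt(2.5696) = 1.6030

±(4.1797 + 1.6030i) i.e. 4.1797 + 1.6030i and -4.1797 - 1.6030i


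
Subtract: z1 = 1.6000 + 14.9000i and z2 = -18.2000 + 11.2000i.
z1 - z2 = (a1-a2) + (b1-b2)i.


Real: 1.6 + 18.2 = 19.8
Imag: 14.9 - 11.2 = 3.7

19.8000 + 3.7000i


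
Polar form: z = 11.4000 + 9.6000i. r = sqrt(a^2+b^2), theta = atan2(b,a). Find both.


r = sqrt(129.96+92.16) = sqrt(222.12) = 14.9037
theta = atan2(9.6, 11.4) = 40.1009 degrees

r = 14.9037, theta = 40.1009 degrees


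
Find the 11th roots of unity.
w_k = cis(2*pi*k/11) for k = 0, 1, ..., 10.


The 11th roots of unity are cis(360k/11°) for k=0..10
Angle step = 360/11 = 32.7273°
Primitive root: cis(32.7273°)
Primitive root = 0.8413 + 0.5406i

11 roots at angles: 0°, 32.7273°, 65.4545°, 98.1818°, 130.9091°, 163.6364°, 196.3636°, 229.0909°, 261.8182°, 294.5455°, 327.2727°


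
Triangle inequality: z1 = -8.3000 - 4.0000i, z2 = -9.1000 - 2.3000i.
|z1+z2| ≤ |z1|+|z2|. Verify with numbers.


|z1| = sqrt((-8.3)^2 + (-4)^2) = sqrt(84.89) = 9.2136
|z2| = sqrt((-9.1)^2 + (-2.3)^2) = sqrt(88.1) = 9.3862
z1+z2 = -17.4000 - 6.3000i
|z1+z2| = sqrt(342.45) = 18.5054
|z1|+|z2| = 9.2136 + 9.3862 = 18.5998

|z1+z2| = 18.5054 ≤ |z1|+|z2| = 18.5998 (verified)


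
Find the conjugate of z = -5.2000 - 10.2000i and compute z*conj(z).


z_bar = -5.2000 + 10.2000i
z*z_bar = (-5.2)^2 + (-10.2)^2 = 27.04 + 104.04 = 131.08

z_bar = -5.2000 + 10.2000i, z*z_bar = 131.08


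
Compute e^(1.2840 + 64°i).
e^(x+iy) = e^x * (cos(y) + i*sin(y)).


e^1.2840 = 3.6111
cos(64°) = 0.43837
sin(64°) = 0.89879
Real = 3.6111*0.43837 = 1.5830
Imag = 3.6111*0.89879 = 3.2456

1.5830 + 3.2456i


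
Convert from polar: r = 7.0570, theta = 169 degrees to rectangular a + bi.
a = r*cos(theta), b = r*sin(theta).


a = 7.0570*cos(169°) = 7.0570*(-0.981627) = -6.9273
b = 7.0570*sin(169°) = 7.0570*0.1908 = 1.3465

-6.9273 + 1.3465i


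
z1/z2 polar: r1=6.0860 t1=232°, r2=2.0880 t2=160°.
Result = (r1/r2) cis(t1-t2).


r = 6.0860 / 2.0880 = 2.9148
theta = 232° - 160° = 72° = 72° (mod 360)

2.9148 cis(72°)


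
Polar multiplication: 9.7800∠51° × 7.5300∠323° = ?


r = 9.7800 * 7.5300 = 73.6434
theta = 51° + 323° = 374° = 14° (mod 360)

73.6434 cis(14°)


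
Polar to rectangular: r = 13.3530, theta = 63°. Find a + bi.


a = 13.3530*cos(63°) = 13.3530*0.45399 = 6.0621
b = 13.3530*sin(63°) = 13.3530*0.891007 = 11.8976

6.0621 + 11.8976i


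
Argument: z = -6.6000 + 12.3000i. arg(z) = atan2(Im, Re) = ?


Re = -6.6, Im = 12.3
arg = atan2(12.3, -6.6) = 118.2174 degrees

arg(z) = 118.2174 degrees


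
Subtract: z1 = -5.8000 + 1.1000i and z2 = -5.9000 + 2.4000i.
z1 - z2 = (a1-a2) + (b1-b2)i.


Real: -5.8 + 5.9 = 0.1
Imag: 1.1 - 2.4 = -1.3

0.1000 - 1.3000i


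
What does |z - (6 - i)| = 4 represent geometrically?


|z - z0| = r is a circle with center z0 and radius r.
Center = (6, -1), radius = 4

Circle with center (6, -1) and radius 4


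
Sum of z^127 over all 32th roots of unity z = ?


The roots are w_k = w^k with w = e^(2*pi*i/32), and (w^k)^127 = (w^127)^k.
So S = 1 + u + u^2 + ... + u^(31) with u = w^127.
127 = 3*32 + 31, so 127 is not a multiple of 32: u = (w^32)^3 * w^31 = w^31 ≠ 1 (w is a primitive 32th root), while u^32 = (w^32)^127 = 1.
Geometric series: S = (1 - u^32)/(1 - u) = (1 - 1)/(1 - u) = 0

S = 0


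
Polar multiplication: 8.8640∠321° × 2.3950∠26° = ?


r = 8.8640 * 2.3950 = 21.2293
theta = 321° + 26° = 347° = 347° (mod 360)

21.2293 cis(347°)


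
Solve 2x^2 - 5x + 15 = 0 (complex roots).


disc = (-5)^2 - 4*2*15 = 25 - 120 = -95
sqrt(|disc|) = sqrt(95) = 9.7468
Real part = 5/(2*2) = 1.2500
Imag part = 9.7468/(2*2) = 2.4367

1.2500 ± 2.4367i


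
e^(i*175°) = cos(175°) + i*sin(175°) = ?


cos(175°) = -0.9962
sin(175°) = 0.0872

e^(i*175°) = -0.9962 + 0.0872i


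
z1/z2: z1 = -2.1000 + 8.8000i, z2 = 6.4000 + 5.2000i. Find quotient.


Conjugate of z2 = 6.4000 - 5.2000i
Numerator: (-2.1000 + 8.8000i)(6.4000 - 5.2000i) = 32.3200 + 67.2400i
Denominator: 6.4^2 + 5.2^2 = 68
Result = (32.3200 + 67.2400i)/68

0.4753 + 0.9888i
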